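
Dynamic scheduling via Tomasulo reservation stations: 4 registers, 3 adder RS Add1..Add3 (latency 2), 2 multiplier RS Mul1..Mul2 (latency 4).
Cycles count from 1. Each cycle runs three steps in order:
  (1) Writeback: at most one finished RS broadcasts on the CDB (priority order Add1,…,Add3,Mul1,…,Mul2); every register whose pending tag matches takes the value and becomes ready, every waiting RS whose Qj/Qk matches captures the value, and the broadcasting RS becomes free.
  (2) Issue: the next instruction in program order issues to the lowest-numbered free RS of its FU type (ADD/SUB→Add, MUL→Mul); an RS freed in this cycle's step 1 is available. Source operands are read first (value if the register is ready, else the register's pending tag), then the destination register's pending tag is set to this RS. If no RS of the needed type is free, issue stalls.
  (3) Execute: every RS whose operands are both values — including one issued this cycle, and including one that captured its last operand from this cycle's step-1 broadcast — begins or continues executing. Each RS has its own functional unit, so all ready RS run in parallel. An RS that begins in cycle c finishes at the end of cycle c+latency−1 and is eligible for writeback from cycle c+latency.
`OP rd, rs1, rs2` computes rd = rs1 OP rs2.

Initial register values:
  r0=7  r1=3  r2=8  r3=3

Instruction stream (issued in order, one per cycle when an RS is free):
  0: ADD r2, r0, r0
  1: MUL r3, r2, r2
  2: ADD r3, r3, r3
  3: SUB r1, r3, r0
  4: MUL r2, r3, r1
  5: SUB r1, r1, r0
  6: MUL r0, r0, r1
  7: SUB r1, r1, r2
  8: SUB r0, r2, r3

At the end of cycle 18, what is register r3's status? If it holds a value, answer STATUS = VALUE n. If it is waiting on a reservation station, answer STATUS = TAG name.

STATUS = VALUE 392

  c1: issue ADD r2<-Add1  regs: r0:7,r1:3,r2:Add1,r3:3
  c2: issue MUL r3<-Mul1  regs: r0:7,r1:3,r2:Add1,r3:Mul1
  c3: CDB Add1=14; issue ADD r3<-Add1  regs: r0:7,r1:3,r2:14,r3:Add1
  c4: issue SUB r1<-Add2  regs: r0:7,r1:Add2,r2:14,r3:Add1
  c5: issue MUL r2<-Mul2  regs: r0:7,r1:Add2,r2:Mul2,r3:Add1
  c6: issue SUB r1<-Add3  regs: r0:7,r1:Add3,r2:Mul2,r3:Add1
  c7: CDB Mul1=196; issue MUL r0<-Mul1  regs: r0:Mul1,r1:Add3,r2:Mul2,r3:Add1
  c8: stall  regs: r0:Mul1,r1:Add3,r2:Mul2,r3:Add1
  c9: CDB Add1=392; issue SUB r1<-Add1  regs: r0:Mul1,r1:Add1,r2:Mul2,r3:392
  c10: stall  regs: r0:Mul1,r1:Add1,r2:Mul2,r3:392
  c11: CDB Add2=385; issue SUB r0<-Add2  regs: r0:Add2,r1:Add1,r2:Mul2,r3:392
  c12: -  regs: r0:Add2,r1:Add1,r2:Mul2,r3:392
  c13: CDB Add3=378  regs: r0:Add2,r1:Add1,r2:Mul2,r3:392
  c14: -  regs: r0:Add2,r1:Add1,r2:Mul2,r3:392
  c15: CDB Mul2=150920  regs: r0:Add2,r1:Add1,r2:150920,r3:392
  c16: -  regs: r0:Add2,r1:Add1,r2:150920,r3:392
  c17: CDB Add1=-150542  regs: r0:Add2,r1:-150542,r2:150920,r3:392
  c18: CDB Add2=150528  regs: r0:150528,r1:-150542,r2:150920,r3:392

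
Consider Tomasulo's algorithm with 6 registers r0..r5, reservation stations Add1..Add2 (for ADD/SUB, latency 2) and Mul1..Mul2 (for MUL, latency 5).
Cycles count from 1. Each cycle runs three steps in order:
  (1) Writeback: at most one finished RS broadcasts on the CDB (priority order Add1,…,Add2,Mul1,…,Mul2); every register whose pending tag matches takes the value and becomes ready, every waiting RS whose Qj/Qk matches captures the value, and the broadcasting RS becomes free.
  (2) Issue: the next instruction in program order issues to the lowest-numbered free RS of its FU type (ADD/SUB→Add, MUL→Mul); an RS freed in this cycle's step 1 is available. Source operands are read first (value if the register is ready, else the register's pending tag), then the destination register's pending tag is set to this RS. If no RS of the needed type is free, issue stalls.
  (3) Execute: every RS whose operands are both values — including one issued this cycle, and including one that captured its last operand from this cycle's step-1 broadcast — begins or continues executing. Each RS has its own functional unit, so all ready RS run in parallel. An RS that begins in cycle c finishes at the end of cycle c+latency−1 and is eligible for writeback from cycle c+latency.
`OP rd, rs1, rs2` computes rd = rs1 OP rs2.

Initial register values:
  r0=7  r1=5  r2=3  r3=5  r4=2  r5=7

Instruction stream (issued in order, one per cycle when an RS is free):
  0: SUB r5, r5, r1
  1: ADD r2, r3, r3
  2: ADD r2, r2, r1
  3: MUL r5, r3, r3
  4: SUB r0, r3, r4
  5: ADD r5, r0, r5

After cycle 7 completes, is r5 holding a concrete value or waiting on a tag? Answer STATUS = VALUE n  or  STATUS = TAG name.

STATUS = TAG Add1

c1: issue SUB r5<-Add1 | r0:7,r1:5,r2:3,r3:5,r4:2,r5:Add1
c2: issue ADD r2<-Add2 | r0:7,r1:5,r2:Add2,r3:5,r4:2,r5:Add1
c3: CDB Add1=2; issue ADD r2<-Add1 | r0:7,r1:5,r2:Add1,r3:5,r4:2,r5:2
c4: CDB Add2=10; issue MUL r5<-Mul1 | r0:7,r1:5,r2:Add1,r3:5,r4:2,r5:Mul1
c5: issue SUB r0<-Add2 | r0:Add2,r1:5,r2:Add1,r3:5,r4:2,r5:Mul1
c6: CDB Add1=15; issue ADD r5<-Add1 | r0:Add2,r1:5,r2:15,r3:5,r4:2,r5:Add1
c7: CDB Add2=3 | r0:3,r1:5,r2:15,r3:5,r4:2,r5:Add1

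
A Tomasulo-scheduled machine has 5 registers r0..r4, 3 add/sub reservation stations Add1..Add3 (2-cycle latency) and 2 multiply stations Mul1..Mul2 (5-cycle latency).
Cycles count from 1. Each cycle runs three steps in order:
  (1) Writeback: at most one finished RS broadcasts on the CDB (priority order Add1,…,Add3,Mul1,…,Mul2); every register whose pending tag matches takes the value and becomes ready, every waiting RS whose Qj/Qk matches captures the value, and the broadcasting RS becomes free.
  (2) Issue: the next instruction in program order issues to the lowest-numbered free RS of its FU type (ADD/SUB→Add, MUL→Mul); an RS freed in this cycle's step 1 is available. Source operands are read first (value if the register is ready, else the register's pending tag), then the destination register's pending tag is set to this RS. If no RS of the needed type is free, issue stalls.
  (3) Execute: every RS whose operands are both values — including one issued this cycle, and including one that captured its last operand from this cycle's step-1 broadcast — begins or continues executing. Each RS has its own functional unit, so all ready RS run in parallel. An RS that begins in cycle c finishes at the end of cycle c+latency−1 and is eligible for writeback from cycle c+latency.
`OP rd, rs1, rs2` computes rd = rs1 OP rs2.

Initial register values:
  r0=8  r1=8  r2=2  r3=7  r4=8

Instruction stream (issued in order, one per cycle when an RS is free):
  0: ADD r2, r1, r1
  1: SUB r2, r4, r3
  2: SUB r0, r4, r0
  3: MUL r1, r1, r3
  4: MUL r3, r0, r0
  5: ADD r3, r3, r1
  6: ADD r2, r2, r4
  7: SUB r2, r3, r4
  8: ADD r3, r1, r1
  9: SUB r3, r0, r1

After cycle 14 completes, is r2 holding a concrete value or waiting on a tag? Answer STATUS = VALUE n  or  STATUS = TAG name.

STATUS = TAG Add3

c1: issue ADD r2<-Add1 | r0:8,r1:8,r2:Add1,r3:7,r4:8
c2: issue SUB r2<-Add2 | r0:8,r1:8,r2:Add2,r3:7,r4:8
c3: CDB Add1=16; issue SUB r0<-Add1 | r0:Add1,r1:8,r2:Add2,r3:7,r4:8
c4: CDB Add2=1; issue MUL r1<-Mul1 | r0:Add1,r1:Mul1,r2:1,r3:7,r4:8
c5: CDB Add1=0; issue MUL r3<-Mul2 | r0:0,r1:Mul1,r2:1,r3:Mul2,r4:8
c6: issue ADD r3<-Add1 | r0:0,r1:Mul1,r2:1,r3:Add1,r4:8
c7: issue ADD r2<-Add2 | r0:0,r1:Mul1,r2:Add2,r3:Add1,r4:8
c8: issue SUB r2<-Add3 | r0:0,r1:Mul1,r2:Add3,r3:Add1,r4:8
c9: CDB Add2=9; issue ADD r3<-Add2 | r0:0,r1:Mul1,r2:Add3,r3:Add2,r4:8
c10: CDB Mul1=56; stall | r0:0,r1:56,r2:Add3,r3:Add2,r4:8
c11: CDB Mul2=0; stall | r0:0,r1:56,r2:Add3,r3:Add2,r4:8
c12: CDB Add2=112; issue SUB r3<-Add2 | r0:0,r1:56,r2:Add3,r3:Add2,r4:8
c13: CDB Add1=56 | r0:0,r1:56,r2:Add3,r3:Add2,r4:8
c14: CDB Add2=-56 | r0:0,r1:56,r2:Add3,r3:-56,r4:8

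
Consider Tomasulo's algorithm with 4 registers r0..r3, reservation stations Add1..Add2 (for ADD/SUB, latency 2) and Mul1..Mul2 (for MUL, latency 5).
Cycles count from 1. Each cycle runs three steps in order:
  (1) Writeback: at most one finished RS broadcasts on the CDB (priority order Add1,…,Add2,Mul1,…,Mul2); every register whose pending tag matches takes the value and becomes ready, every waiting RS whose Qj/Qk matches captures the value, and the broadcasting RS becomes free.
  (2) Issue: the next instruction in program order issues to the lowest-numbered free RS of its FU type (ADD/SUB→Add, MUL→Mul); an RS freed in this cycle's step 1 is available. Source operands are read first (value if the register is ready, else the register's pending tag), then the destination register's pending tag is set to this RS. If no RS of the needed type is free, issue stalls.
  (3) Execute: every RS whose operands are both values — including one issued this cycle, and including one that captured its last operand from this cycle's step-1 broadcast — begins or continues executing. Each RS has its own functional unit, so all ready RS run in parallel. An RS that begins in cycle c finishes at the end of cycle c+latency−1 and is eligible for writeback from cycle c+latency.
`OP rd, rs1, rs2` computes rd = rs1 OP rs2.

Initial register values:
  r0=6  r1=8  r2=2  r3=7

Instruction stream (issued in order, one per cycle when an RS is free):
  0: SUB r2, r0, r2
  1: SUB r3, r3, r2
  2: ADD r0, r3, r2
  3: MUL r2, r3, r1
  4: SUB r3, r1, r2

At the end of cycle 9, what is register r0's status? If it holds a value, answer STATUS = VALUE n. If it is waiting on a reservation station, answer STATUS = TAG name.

cycle 1: issue SUB r2<-Add1 // r0:6,r1:8,r2:Add1,r3:7
cycle 2: issue SUB r3<-Add2 // r0:6,r1:8,r2:Add1,r3:Add2
cycle 3: CDB Add1=4; issue ADD r0<-Add1 // r0:Add1,r1:8,r2:4,r3:Add2
cycle 4: issue MUL r2<-Mul1 // r0:Add1,r1:8,r2:Mul1,r3:Add2
cycle 5: CDB Add2=3; issue SUB r3<-Add2 // r0:Add1,r1:8,r2:Mul1,r3:Add2
cycle 6: - // r0:Add1,r1:8,r2:Mul1,r3:Add2
cycle 7: CDB Add1=7 // r0:7,r1:8,r2:Mul1,r3:Add2
cycle 8: - // r0:7,r1:8,r2:Mul1,r3:Add2
cycle 9: - // r0:7,r1:8,r2:Mul1,r3:Add2

STATUS = VALUE 7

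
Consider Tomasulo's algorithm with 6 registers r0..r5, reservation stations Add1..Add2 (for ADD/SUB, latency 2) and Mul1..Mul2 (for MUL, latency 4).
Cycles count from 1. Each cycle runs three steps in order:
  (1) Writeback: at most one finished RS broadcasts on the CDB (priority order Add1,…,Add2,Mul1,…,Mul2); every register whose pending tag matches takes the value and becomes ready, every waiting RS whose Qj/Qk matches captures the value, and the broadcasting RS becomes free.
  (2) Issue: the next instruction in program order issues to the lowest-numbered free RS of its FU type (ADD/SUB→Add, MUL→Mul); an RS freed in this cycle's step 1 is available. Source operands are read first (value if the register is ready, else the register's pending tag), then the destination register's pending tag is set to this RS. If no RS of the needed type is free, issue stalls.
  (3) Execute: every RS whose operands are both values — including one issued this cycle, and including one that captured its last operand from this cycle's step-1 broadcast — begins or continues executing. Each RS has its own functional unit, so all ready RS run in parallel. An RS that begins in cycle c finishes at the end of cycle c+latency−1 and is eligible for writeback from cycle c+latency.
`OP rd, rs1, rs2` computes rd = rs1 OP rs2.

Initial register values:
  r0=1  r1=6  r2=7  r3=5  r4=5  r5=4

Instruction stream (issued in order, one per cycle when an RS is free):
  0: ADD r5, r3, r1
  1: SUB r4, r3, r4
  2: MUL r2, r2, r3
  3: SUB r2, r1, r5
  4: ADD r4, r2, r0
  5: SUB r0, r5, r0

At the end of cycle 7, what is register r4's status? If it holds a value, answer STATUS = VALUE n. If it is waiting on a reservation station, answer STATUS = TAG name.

STATUS = TAG Add2

c1: issue ADD r5<-Add1 | r0:1,r1:6,r2:7,r3:5,r4:5,r5:Add1
c2: issue SUB r4<-Add2 | r0:1,r1:6,r2:7,r3:5,r4:Add2,r5:Add1
c3: CDB Add1=11; issue MUL r2<-Mul1 | r0:1,r1:6,r2:Mul1,r3:5,r4:Add2,r5:11
c4: CDB Add2=0; issue SUB r2<-Add1 | r0:1,r1:6,r2:Add1,r3:5,r4:0,r5:11
c5: issue ADD r4<-Add2 | r0:1,r1:6,r2:Add1,r3:5,r4:Add2,r5:11
c6: CDB Add1=-5; issue SUB r0<-Add1 | r0:Add1,r1:6,r2:-5,r3:5,r4:Add2,r5:11
c7: CDB Mul1=35 | r0:Add1,r1:6,r2:-5,r3:5,r4:Add2,r5:11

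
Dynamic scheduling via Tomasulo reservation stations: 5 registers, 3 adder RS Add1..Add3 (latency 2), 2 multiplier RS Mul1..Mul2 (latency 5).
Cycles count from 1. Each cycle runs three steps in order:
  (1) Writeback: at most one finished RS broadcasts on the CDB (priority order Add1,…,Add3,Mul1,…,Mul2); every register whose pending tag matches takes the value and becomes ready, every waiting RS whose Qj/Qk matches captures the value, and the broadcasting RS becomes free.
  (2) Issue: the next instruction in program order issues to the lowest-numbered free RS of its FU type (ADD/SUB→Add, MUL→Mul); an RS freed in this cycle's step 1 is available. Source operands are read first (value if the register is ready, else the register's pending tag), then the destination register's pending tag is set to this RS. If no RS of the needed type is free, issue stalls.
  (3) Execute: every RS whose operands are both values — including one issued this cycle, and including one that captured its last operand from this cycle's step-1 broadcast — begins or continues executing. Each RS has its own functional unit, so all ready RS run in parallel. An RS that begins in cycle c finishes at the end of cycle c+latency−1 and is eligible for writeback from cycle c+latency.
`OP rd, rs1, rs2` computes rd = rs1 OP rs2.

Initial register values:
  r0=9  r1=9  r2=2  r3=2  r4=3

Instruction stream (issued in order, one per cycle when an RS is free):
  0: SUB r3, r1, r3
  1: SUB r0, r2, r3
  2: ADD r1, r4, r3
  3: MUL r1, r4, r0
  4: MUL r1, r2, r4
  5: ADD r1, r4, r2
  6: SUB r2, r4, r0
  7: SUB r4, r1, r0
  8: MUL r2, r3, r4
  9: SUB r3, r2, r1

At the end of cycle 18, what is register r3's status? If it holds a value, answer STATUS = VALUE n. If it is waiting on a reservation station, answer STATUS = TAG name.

STATUS = VALUE 65

  c1: issue SUB r3<-Add1  regs: r0:9,r1:9,r2:2,r3:Add1,r4:3
  c2: issue SUB r0<-Add2  regs: r0:Add2,r1:9,r2:2,r3:Add1,r4:3
  c3: CDB Add1=7; issue ADD r1<-Add1  regs: r0:Add2,r1:Add1,r2:2,r3:7,r4:3
  c4: issue MUL r1<-Mul1  regs: r0:Add2,r1:Mul1,r2:2,r3:7,r4:3
  c5: CDB Add1=10; issue MUL r1<-Mul2  regs: r0:Add2,r1:Mul2,r2:2,r3:7,r4:3
  c6: CDB Add2=-5; issue ADD r1<-Add1  regs: r0:-5,r1:Add1,r2:2,r3:7,r4:3
  c7: issue SUB r2<-Add2  regs: r0:-5,r1:Add1,r2:Add2,r3:7,r4:3
  c8: CDB Add1=5; issue SUB r4<-Add1  regs: r0:-5,r1:5,r2:Add2,r3:7,r4:Add1
  c9: CDB Add2=8; stall  regs: r0:-5,r1:5,r2:8,r3:7,r4:Add1
  c10: CDB Add1=10; stall  regs: r0:-5,r1:5,r2:8,r3:7,r4:10
  c11: CDB Mul1=-15; issue MUL r2<-Mul1  regs: r0:-5,r1:5,r2:Mul1,r3:7,r4:10
  c12: CDB Mul2=6; issue SUB r3<-Add1  regs: r0:-5,r1:5,r2:Mul1,r3:Add1,r4:10
  c13: -  regs: r0:-5,r1:5,r2:Mul1,r3:Add1,r4:10
  c14: -  regs: r0:-5,r1:5,r2:Mul1,r3:Add1,r4:10
  c15: -  regs: r0:-5,r1:5,r2:Mul1,r3:Add1,r4:10
  c16: CDB Mul1=70  regs: r0:-5,r1:5,r2:70,r3:Add1,r4:10
  c17: -  regs: r0:-5,r1:5,r2:70,r3:Add1,r4:10
  c18: CDB Add1=65  regs: r0:-5,r1:5,r2:70,r3:65,r4:10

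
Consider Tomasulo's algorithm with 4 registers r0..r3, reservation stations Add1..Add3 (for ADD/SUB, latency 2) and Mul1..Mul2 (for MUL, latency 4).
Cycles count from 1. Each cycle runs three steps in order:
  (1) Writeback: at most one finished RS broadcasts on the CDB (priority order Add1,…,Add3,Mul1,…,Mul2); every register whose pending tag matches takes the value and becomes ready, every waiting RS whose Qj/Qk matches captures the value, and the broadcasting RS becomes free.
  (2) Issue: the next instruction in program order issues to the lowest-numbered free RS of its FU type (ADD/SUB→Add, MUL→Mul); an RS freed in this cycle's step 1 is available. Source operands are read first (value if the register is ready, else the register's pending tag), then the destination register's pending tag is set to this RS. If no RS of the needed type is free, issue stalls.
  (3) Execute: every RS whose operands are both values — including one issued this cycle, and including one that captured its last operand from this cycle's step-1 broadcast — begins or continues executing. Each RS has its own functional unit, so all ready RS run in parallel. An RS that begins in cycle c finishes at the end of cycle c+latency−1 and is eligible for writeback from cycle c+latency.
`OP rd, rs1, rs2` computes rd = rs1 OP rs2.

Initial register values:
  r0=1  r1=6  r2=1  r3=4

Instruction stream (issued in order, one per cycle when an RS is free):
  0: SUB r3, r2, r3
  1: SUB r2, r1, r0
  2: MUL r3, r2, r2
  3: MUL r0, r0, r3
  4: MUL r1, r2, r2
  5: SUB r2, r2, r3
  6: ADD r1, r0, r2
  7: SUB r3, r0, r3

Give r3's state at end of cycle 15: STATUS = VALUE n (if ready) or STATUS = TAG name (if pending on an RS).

cycle 1: issue SUB r3<-Add1 // r0:1,r1:6,r2:1,r3:Add1
cycle 2: issue SUB r2<-Add2 // r0:1,r1:6,r2:Add2,r3:Add1
cycle 3: CDB Add1=-3; issue MUL r3<-Mul1 // r0:1,r1:6,r2:Add2,r3:Mul1
cycle 4: CDB Add2=5; issue MUL r0<-Mul2 // r0:Mul2,r1:6,r2:5,r3:Mul1
cycle 5: stall // r0:Mul2,r1:6,r2:5,r3:Mul1
cycle 6: stall // r0:Mul2,r1:6,r2:5,r3:Mul1
cycle 7: stall // r0:Mul2,r1:6,r2:5,r3:Mul1
cycle 8: CDB Mul1=25; issue MUL r1<-Mul1 // r0:Mul2,r1:Mul1,r2:5,r3:25
cycle 9: issue SUB r2<-Add1 // r0:Mul2,r1:Mul1,r2:Add1,r3:25
cycle 10: issue ADD r1<-Add2 // r0:Mul2,r1:Add2,r2:Add1,r3:25
cycle 11: CDB Add1=-20; issue SUB r3<-Add1 // r0:Mul2,r1:Add2,r2:-20,r3:Add1
cycle 12: CDB Mul1=25 // r0:Mul2,r1:Add2,r2:-20,r3:Add1
cycle 13: CDB Mul2=25 // r0:25,r1:Add2,r2:-20,r3:Add1
cycle 14: - // r0:25,r1:Add2,r2:-20,r3:Add1
cycle 15: CDB Add1=0 // r0:25,r1:Add2,r2:-20,r3:0

STATUS = VALUE 0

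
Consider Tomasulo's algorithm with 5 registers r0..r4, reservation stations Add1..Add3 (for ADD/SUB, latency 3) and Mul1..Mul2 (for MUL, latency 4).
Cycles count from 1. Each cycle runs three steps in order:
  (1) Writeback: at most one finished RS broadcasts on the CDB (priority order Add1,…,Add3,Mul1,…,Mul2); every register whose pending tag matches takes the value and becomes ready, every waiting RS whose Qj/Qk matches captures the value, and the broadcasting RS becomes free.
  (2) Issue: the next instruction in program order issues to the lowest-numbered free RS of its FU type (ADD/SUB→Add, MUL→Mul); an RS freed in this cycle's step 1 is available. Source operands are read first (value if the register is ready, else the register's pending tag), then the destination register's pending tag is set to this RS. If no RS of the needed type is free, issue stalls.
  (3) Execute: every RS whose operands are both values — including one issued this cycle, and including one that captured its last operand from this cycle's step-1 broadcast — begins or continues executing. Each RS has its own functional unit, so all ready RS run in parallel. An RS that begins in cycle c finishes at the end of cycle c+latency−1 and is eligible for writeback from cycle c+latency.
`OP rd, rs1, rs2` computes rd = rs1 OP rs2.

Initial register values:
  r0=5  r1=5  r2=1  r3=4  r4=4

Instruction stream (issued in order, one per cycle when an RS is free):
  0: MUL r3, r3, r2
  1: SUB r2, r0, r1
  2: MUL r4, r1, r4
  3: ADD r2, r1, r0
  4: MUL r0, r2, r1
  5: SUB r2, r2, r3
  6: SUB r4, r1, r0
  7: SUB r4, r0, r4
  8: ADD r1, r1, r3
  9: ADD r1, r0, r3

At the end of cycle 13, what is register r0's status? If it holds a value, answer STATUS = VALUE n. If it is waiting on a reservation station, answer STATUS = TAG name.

c1: issue MUL r3<-Mul1 | r0:5,r1:5,r2:1,r3:Mul1,r4:4
c2: issue SUB r2<-Add1 | r0:5,r1:5,r2:Add1,r3:Mul1,r4:4
c3: issue MUL r4<-Mul2 | r0:5,r1:5,r2:Add1,r3:Mul1,r4:Mul2
c4: issue ADD r2<-Add2 | r0:5,r1:5,r2:Add2,r3:Mul1,r4:Mul2
c5: CDB Add1=0; stall | r0:5,r1:5,r2:Add2,r3:Mul1,r4:Mul2
c6: CDB Mul1=4; issue MUL r0<-Mul1 | r0:Mul1,r1:5,r2:Add2,r3:4,r4:Mul2
c7: CDB Add2=10; issue SUB r2<-Add1 | r0:Mul1,r1:5,r2:Add1,r3:4,r4:Mul2
c8: CDB Mul2=20; issue SUB r4<-Add2 | r0:Mul1,r1:5,r2:Add1,r3:4,r4:Add2
c9: issue SUB r4<-Add3 | r0:Mul1,r1:5,r2:Add1,r3:4,r4:Add3
c10: CDB Add1=6; issue ADD r1<-Add1 | r0:Mul1,r1:Add1,r2:6,r3:4,r4:Add3
c11: CDB Mul1=50; stall | r0:50,r1:Add1,r2:6,r3:4,r4:Add3
c12: stall | r0:50,r1:Add1,r2:6,r3:4,r4:Add3
c13: CDB Add1=9; issue ADD r1<-Add1 | r0:50,r1:Add1,r2:6,r3:4,r4:Add3

STATUS = VALUE 50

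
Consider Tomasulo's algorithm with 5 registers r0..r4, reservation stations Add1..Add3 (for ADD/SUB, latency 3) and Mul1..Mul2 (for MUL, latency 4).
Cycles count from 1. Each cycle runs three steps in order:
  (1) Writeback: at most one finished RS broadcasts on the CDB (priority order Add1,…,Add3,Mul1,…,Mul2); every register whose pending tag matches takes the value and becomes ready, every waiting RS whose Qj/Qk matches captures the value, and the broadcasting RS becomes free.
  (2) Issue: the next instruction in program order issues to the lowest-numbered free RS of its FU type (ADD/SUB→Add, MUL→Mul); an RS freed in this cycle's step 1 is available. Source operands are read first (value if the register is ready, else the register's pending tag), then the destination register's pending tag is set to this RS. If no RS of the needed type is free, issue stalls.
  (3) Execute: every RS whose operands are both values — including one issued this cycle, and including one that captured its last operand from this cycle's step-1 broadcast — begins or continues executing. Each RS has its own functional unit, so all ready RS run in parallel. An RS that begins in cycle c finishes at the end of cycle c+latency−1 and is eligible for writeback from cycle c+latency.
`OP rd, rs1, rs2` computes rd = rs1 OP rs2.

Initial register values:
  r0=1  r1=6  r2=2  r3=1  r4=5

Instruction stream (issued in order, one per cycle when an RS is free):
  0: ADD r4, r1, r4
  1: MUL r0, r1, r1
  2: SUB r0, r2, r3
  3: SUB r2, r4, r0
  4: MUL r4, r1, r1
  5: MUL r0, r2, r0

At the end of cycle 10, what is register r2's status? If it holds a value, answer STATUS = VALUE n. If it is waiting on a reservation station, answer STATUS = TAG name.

c1: issue ADD r4<-Add1 | r0:1,r1:6,r2:2,r3:1,r4:Add1
c2: issue MUL r0<-Mul1 | r0:Mul1,r1:6,r2:2,r3:1,r4:Add1
c3: issue SUB r0<-Add2 | r0:Add2,r1:6,r2:2,r3:1,r4:Add1
c4: CDB Add1=11; issue SUB r2<-Add1 | r0:Add2,r1:6,r2:Add1,r3:1,r4:11
c5: issue MUL r4<-Mul2 | r0:Add2,r1:6,r2:Add1,r3:1,r4:Mul2
c6: CDB Add2=1; stall | r0:1,r1:6,r2:Add1,r3:1,r4:Mul2
c7: CDB Mul1=36; issue MUL r0<-Mul1 | r0:Mul1,r1:6,r2:Add1,r3:1,r4:Mul2
c8: - | r0:Mul1,r1:6,r2:Add1,r3:1,r4:Mul2
c9: CDB Add1=10 | r0:Mul1,r1:6,r2:10,r3:1,r4:Mul2
c10: CDB Mul2=36 | r0:Mul1,r1:6,r2:10,r3:1,r4:36

STATUS = VALUE 10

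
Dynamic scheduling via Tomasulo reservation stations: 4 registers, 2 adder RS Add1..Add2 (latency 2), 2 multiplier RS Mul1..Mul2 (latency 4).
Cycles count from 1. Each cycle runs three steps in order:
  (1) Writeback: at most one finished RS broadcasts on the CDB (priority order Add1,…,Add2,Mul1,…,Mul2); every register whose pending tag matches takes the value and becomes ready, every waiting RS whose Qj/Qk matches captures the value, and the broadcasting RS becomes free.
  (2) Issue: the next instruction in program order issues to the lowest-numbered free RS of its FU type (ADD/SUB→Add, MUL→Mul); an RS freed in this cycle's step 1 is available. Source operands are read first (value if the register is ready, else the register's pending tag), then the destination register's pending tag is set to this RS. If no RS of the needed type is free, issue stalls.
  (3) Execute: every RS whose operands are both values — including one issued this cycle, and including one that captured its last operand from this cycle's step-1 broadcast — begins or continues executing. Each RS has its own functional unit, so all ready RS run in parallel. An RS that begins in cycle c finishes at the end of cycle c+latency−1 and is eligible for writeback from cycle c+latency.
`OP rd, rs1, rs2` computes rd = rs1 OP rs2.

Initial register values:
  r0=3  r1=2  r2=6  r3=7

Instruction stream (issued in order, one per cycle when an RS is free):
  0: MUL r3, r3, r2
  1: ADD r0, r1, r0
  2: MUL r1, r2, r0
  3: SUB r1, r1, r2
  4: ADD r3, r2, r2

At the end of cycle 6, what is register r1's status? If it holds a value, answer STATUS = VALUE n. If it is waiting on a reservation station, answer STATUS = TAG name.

STATUS = TAG Add1

  c1: issue MUL r3<-Mul1  regs: r0:3,r1:2,r2:6,r3:Mul1
  c2: issue ADD r0<-Add1  regs: r0:Add1,r1:2,r2:6,r3:Mul1
  c3: issue MUL r1<-Mul2  regs: r0:Add1,r1:Mul2,r2:6,r3:Mul1
  c4: CDB Add1=5; issue SUB r1<-Add1  regs: r0:5,r1:Add1,r2:6,r3:Mul1
  c5: CDB Mul1=42; issue ADD r3<-Add2  regs: r0:5,r1:Add1,r2:6,r3:Add2
  c6: -  regs: r0:5,r1:Add1,r2:6,r3:Add2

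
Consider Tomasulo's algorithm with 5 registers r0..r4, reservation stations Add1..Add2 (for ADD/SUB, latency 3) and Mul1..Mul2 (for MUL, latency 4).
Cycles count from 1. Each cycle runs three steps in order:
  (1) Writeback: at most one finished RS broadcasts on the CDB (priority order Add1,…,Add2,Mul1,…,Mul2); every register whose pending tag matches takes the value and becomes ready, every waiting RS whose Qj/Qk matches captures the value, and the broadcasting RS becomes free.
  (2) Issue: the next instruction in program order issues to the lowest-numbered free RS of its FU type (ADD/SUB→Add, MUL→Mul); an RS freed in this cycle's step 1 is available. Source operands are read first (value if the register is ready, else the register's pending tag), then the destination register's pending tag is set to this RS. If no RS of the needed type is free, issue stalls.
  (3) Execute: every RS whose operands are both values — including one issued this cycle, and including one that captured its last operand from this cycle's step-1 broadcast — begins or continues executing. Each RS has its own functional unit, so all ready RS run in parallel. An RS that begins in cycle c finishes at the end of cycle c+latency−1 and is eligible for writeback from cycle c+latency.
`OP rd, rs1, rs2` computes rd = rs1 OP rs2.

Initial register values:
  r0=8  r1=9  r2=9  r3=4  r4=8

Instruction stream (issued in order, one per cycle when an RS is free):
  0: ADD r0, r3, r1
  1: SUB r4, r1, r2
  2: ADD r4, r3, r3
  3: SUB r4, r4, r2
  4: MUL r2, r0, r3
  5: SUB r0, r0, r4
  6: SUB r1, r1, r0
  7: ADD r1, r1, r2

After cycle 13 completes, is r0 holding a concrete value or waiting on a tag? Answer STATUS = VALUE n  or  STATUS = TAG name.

  c1: issue ADD r0<-Add1  regs: r0:Add1,r1:9,r2:9,r3:4,r4:8
  c2: issue SUB r4<-Add2  regs: r0:Add1,r1:9,r2:9,r3:4,r4:Add2
  c3: stall  regs: r0:Add1,r1:9,r2:9,r3:4,r4:Add2
  c4: CDB Add1=13; issue ADD r4<-Add1  regs: r0:13,r1:9,r2:9,r3:4,r4:Add1
  c5: CDB Add2=0; issue SUB r4<-Add2  regs: r0:13,r1:9,r2:9,r3:4,r4:Add2
  c6: issue MUL r2<-Mul1  regs: r0:13,r1:9,r2:Mul1,r3:4,r4:Add2
  c7: CDB Add1=8; issue SUB r0<-Add1  regs: r0:Add1,r1:9,r2:Mul1,r3:4,r4:Add2
  c8: stall  regs: r0:Add1,r1:9,r2:Mul1,r3:4,r4:Add2
  c9: stall  regs: r0:Add1,r1:9,r2:Mul1,r3:4,r4:Add2
  c10: CDB Add2=-1; issue SUB r1<-Add2  regs: r0:Add1,r1:Add2,r2:Mul1,r3:4,r4:-1
  c11: CDB Mul1=52; stall  regs: r0:Add1,r1:Add2,r2:52,r3:4,r4:-1
  c12: stall  regs: r0:Add1,r1:Add2,r2:52,r3:4,r4:-1
  c13: CDB Add1=14; issue ADD r1<-Add1  regs: r0:14,r1:Add1,r2:52,r3:4,r4:-1

STATUS = VALUE 14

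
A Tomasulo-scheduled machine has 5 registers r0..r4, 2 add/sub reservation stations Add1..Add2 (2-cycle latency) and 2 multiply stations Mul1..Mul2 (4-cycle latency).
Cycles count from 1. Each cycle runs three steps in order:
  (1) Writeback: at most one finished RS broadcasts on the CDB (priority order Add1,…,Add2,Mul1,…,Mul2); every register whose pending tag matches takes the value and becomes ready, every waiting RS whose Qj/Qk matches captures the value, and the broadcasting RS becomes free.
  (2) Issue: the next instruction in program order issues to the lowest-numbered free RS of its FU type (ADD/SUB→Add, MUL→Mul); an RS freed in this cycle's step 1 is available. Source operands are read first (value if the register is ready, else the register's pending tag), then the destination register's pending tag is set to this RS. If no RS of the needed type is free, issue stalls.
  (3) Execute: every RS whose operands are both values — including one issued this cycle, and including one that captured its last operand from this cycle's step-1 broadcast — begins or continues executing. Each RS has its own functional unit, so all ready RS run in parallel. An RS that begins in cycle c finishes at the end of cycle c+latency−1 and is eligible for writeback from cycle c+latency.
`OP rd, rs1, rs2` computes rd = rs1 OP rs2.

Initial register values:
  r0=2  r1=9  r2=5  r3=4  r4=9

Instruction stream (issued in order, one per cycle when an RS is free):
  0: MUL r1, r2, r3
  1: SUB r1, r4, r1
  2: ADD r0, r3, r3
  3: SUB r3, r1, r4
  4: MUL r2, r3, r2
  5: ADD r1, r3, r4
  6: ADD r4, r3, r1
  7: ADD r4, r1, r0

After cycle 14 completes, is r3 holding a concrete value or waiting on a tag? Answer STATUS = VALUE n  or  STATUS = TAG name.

STATUS = VALUE -20

cycle 1: issue MUL r1<-Mul1 // r0:2,r1:Mul1,r2:5,r3:4,r4:9
cycle 2: issue SUB r1<-Add1 // r0:2,r1:Add1,r2:5,r3:4,r4:9
cycle 3: issue ADD r0<-Add2 // r0:Add2,r1:Add1,r2:5,r3:4,r4:9
cycle 4: stall // r0:Add2,r1:Add1,r2:5,r3:4,r4:9
cycle 5: CDB Add2=8; issue SUB r3<-Add2 // r0:8,r1:Add1,r2:5,r3:Add2,r4:9
cycle 6: CDB Mul1=20; issue MUL r2<-Mul1 // r0:8,r1:Add1,r2:Mul1,r3:Add2,r4:9
cycle 7: stall // r0:8,r1:Add1,r2:Mul1,r3:Add2,r4:9
cycle 8: CDB Add1=-11; issue ADD r1<-Add1 // r0:8,r1:Add1,r2:Mul1,r3:Add2,r4:9
cycle 9: stall // r0:8,r1:Add1,r2:Mul1,r3:Add2,r4:9
cycle 10: CDB Add2=-20; issue ADD r4<-Add2 // r0:8,r1:Add1,r2:Mul1,r3:-20,r4:Add2
cycle 11: stall // r0:8,r1:Add1,r2:Mul1,r3:-20,r4:Add2
cycle 12: CDB Add1=-11; issue ADD r4<-Add1 // r0:8,r1:-11,r2:Mul1,r3:-20,r4:Add1
cycle 13: - // r0:8,r1:-11,r2:Mul1,r3:-20,r4:Add1
cycle 14: CDB Add1=-3 // r0:8,r1:-11,r2:Mul1,r3:-20,r4:-3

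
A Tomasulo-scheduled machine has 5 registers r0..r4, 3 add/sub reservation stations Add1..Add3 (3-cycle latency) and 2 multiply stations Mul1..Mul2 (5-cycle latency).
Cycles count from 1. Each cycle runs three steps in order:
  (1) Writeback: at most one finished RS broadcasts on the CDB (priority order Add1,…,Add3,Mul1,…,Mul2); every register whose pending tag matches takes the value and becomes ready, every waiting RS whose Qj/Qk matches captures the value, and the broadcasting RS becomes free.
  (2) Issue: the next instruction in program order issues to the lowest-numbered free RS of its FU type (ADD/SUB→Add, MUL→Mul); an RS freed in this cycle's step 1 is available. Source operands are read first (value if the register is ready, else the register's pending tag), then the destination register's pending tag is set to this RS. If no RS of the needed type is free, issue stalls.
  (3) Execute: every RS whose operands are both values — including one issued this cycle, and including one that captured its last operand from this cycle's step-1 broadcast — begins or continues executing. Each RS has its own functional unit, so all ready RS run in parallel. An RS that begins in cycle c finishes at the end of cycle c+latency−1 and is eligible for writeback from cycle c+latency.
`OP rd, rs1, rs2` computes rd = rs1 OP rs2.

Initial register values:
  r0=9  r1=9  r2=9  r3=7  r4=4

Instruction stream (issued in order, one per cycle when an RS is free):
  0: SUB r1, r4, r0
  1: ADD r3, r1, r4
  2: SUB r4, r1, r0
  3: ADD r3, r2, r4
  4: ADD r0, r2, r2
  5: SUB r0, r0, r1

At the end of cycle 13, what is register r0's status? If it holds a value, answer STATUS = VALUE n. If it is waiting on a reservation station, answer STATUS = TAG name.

STATUS = VALUE 23

cycle 1: issue SUB r1<-Add1 // r0:9,r1:Add1,r2:9,r3:7,r4:4
cycle 2: issue ADD r3<-Add2 // r0:9,r1:Add1,r2:9,r3:Add2,r4:4
cycle 3: issue SUB r4<-Add3 // r0:9,r1:Add1,r2:9,r3:Add2,r4:Add3
cycle 4: CDB Add1=-5; issue ADD r3<-Add1 // r0:9,r1:-5,r2:9,r3:Add1,r4:Add3
cycle 5: stall // r0:9,r1:-5,r2:9,r3:Add1,r4:Add3
cycle 6: stall // r0:9,r1:-5,r2:9,r3:Add1,r4:Add3
cycle 7: CDB Add2=-1; issue ADD r0<-Add2 // r0:Add2,r1:-5,r2:9,r3:Add1,r4:Add3
cycle 8: CDB Add3=-14; issue SUB r0<-Add3 // r0:Add3,r1:-5,r2:9,r3:Add1,r4:-14
cycle 9: - // r0:Add3,r1:-5,r2:9,r3:Add1,r4:-14
cycle 10: CDB Add2=18 // r0:Add3,r1:-5,r2:9,r3:Add1,r4:-14
cycle 11: CDB Add1=-5 // r0:Add3,r1:-5,r2:9,r3:-5,r4:-14
cycle 12: - // r0:Add3,r1:-5,r2:9,r3:-5,r4:-14
cycle 13: CDB Add3=23 // r0:23,r1:-5,r2:9,r3:-5,r4:-14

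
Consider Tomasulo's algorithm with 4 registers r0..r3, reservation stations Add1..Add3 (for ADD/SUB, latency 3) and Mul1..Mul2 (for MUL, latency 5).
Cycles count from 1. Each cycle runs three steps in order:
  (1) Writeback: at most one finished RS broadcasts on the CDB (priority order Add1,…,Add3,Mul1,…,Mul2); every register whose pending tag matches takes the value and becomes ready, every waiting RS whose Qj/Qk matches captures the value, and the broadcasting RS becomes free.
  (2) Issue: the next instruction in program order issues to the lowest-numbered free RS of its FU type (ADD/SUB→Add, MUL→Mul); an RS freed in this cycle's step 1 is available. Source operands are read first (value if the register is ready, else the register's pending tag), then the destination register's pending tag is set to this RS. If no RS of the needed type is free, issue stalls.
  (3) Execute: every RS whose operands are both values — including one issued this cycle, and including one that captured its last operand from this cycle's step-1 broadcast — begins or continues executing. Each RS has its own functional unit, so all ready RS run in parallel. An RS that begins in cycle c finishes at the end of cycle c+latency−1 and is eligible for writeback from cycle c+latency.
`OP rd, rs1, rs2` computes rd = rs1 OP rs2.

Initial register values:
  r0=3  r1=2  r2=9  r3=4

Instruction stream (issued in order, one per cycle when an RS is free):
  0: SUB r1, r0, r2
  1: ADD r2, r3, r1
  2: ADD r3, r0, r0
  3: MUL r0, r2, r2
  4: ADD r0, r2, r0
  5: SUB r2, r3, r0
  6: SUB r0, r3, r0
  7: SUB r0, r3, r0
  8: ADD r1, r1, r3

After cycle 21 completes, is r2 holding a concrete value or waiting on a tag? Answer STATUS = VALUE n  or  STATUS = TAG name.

STATUS = VALUE 4

  c1: issue SUB r1<-Add1  regs: r0:3,r1:Add1,r2:9,r3:4
  c2: issue ADD r2<-Add2  regs: r0:3,r1:Add1,r2:Add2,r3:4
  c3: issue ADD r3<-Add3  regs: r0:3,r1:Add1,r2:Add2,r3:Add3
  c4: CDB Add1=-6; issue MUL r0<-Mul1  regs: r0:Mul1,r1:-6,r2:Add2,r3:Add3
  c5: issue ADD r0<-Add1  regs: r0:Add1,r1:-6,r2:Add2,r3:Add3
  c6: CDB Add3=6; issue SUB r2<-Add3  regs: r0:Add1,r1:-6,r2:Add3,r3:6
  c7: CDB Add2=-2; issue SUB r0<-Add2  regs: r0:Add2,r1:-6,r2:Add3,r3:6
  c8: stall  regs: r0:Add2,r1:-6,r2:Add3,r3:6
  c9: stall  regs: r0:Add2,r1:-6,r2:Add3,r3:6
  c10: stall  regs: r0:Add2,r1:-6,r2:Add3,r3:6
  c11: stall  regs: r0:Add2,r1:-6,r2:Add3,r3:6
  c12: CDB Mul1=4; stall  regs: r0:Add2,r1:-6,r2:Add3,r3:6
  c13: stall  regs: r0:Add2,r1:-6,r2:Add3,r3:6
  c14: stall  regs: r0:Add2,r1:-6,r2:Add3,r3:6
  c15: CDB Add1=2; issue SUB r0<-Add1  regs: r0:Add1,r1:-6,r2:Add3,r3:6
  c16: stall  regs: r0:Add1,r1:-6,r2:Add3,r3:6
  c17: stall  regs: r0:Add1,r1:-6,r2:Add3,r3:6
  c18: CDB Add2=4; issue ADD r1<-Add2  regs: r0:Add1,r1:Add2,r2:Add3,r3:6
  c19: CDB Add3=4  regs: r0:Add1,r1:Add2,r2:4,r3:6
  c20: -  regs: r0:Add1,r1:Add2,r2:4,r3:6
  c21: CDB Add1=2  regs: r0:2,r1:Add2,r2:4,r3:6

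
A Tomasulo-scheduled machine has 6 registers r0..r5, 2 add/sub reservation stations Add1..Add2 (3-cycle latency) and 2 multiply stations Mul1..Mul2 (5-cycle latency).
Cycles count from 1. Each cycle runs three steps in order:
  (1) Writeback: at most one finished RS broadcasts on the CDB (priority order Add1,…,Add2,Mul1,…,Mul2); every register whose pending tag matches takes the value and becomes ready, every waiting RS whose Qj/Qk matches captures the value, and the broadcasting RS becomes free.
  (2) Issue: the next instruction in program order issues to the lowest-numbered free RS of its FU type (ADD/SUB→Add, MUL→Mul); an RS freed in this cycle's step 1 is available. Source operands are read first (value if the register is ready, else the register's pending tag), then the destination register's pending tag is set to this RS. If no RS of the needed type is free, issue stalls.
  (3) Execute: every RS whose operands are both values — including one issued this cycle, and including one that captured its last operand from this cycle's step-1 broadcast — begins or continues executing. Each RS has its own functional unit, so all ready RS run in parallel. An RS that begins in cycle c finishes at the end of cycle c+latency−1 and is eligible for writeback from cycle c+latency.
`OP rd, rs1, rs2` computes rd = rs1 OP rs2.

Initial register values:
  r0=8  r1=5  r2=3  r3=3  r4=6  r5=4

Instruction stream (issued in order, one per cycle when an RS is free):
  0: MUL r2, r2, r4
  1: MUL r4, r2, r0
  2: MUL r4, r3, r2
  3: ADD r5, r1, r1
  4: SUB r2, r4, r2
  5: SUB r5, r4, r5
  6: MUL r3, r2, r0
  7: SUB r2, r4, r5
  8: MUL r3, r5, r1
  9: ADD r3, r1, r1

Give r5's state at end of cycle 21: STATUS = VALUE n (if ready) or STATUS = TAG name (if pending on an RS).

cycle 1: issue MUL r2<-Mul1 // r0:8,r1:5,r2:Mul1,r3:3,r4:6,r5:4
cycle 2: issue MUL r4<-Mul2 // r0:8,r1:5,r2:Mul1,r3:3,r4:Mul2,r5:4
cycle 3: stall // r0:8,r1:5,r2:Mul1,r3:3,r4:Mul2,r5:4
cycle 4: stall // r0:8,r1:5,r2:Mul1,r3:3,r4:Mul2,r5:4
cycle 5: stall // r0:8,r1:5,r2:Mul1,r3:3,r4:Mul2,r5:4
cycle 6: CDB Mul1=18; issue MUL r4<-Mul1 // r0:8,r1:5,r2:18,r3:3,r4:Mul1,r5:4
cycle 7: issue ADD r5<-Add1 // r0:8,r1:5,r2:18,r3:3,r4:Mul1,r5:Add1
cycle 8: issue SUB r2<-Add2 // r0:8,r1:5,r2:Add2,r3:3,r4:Mul1,r5:Add1
cycle 9: stall // r0:8,r1:5,r2:Add2,r3:3,r4:Mul1,r5:Add1
cycle 10: CDB Add1=10; issue SUB r5<-Add1 // r0:8,r1:5,r2:Add2,r3:3,r4:Mul1,r5:Add1
cycle 11: CDB Mul1=54; issue MUL r3<-Mul1 // r0:8,r1:5,r2:Add2,r3:Mul1,r4:54,r5:Add1
cycle 12: CDB Mul2=144; stall // r0:8,r1:5,r2:Add2,r3:Mul1,r4:54,r5:Add1
cycle 13: stall // r0:8,r1:5,r2:Add2,r3:Mul1,r4:54,r5:Add1
cycle 14: CDB Add1=44; issue SUB r2<-Add1 // r0:8,r1:5,r2:Add1,r3:Mul1,r4:54,r5:44
cycle 15: CDB Add2=36; issue MUL r3<-Mul2 // r0:8,r1:5,r2:Add1,r3:Mul2,r4:54,r5:44
cycle 16: issue ADD r3<-Add2 // r0:8,r1:5,r2:Add1,r3:Add2,r4:54,r5:44
cycle 17: CDB Add1=10 // r0:8,r1:5,r2:10,r3:Add2,r4:54,r5:44
cycle 18: - // r0:8,r1:5,r2:10,r3:Add2,r4:54,r5:44
cycle 19: CDB Add2=10 // r0:8,r1:5,r2:10,r3:10,r4:54,r5:44
cycle 20: CDB Mul1=288 // r0:8,r1:5,r2:10,r3:10,r4:54,r5:44
cycle 21: CDB Mul2=220 // r0:8,r1:5,r2:10,r3:10,r4:54,r5:44

STATUS = VALUE 44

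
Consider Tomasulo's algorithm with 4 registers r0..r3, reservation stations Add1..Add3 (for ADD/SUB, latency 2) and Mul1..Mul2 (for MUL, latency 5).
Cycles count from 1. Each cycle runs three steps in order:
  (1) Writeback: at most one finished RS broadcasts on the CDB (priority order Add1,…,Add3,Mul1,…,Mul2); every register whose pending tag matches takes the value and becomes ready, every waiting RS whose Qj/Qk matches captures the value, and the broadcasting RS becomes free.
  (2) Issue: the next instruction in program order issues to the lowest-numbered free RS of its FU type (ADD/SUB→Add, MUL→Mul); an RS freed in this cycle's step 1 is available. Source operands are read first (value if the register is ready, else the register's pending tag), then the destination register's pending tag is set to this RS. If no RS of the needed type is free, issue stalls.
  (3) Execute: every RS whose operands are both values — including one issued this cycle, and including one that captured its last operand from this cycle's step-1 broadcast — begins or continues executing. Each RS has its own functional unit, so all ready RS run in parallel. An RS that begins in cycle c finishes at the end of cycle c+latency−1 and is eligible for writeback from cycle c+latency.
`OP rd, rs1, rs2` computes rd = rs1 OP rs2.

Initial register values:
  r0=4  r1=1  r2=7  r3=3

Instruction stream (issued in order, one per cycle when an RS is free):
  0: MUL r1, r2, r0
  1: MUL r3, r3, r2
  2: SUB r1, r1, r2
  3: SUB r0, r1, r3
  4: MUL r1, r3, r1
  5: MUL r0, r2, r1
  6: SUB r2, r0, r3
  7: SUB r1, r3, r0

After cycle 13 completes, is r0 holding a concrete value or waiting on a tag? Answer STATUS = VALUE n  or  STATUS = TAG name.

STATUS = TAG Mul2

cycle 1: issue MUL r1<-Mul1 // r0:4,r1:Mul1,r2:7,r3:3
cycle 2: issue MUL r3<-Mul2 // r0:4,r1:Mul1,r2:7,r3:Mul2
cycle 3: issue SUB r1<-Add1 // r0:4,r1:Add1,r2:7,r3:Mul2
cycle 4: issue SUB r0<-Add2 // r0:Add2,r1:Add1,r2:7,r3:Mul2
cycle 5: stall // r0:Add2,r1:Add1,r2:7,r3:Mul2
cycle 6: CDB Mul1=28; issue MUL r1<-Mul1 // r0:Add2,r1:Mul1,r2:7,r3:Mul2
cycle 7: CDB Mul2=21; issue MUL r0<-Mul2 // r0:Mul2,r1:Mul1,r2:7,r3:21
cycle 8: CDB Add1=21; issue SUB r2<-Add1 // r0:Mul2,r1:Mul1,r2:Add1,r3:21
cycle 9: issue SUB r1<-Add3 // r0:Mul2,r1:Add3,r2:Add1,r3:21
cycle 10: CDB Add2=0 // r0:Mul2,r1:Add3,r2:Add1,r3:21
cycle 11: - // r0:Mul2,r1:Add3,r2:Add1,r3:21
cycle 12: - // r0:Mul2,r1:Add3,r2:Add1,r3:21
cycle 13: CDB Mul1=441 // r0:Mul2,r1:Add3,r2:Add1,r3:21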